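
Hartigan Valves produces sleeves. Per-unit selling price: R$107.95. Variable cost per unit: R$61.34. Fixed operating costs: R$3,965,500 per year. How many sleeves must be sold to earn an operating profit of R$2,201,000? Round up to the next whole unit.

132,300 sleeves

Each unit contributes R$107.95 − R$61.34 = R$46.61.
Required volume = (fixed costs + target profit) ÷ CM = (R$3,965,500 + R$2,201,000) ÷ R$46.61 = 132,299.94, so 132,300 sleeves.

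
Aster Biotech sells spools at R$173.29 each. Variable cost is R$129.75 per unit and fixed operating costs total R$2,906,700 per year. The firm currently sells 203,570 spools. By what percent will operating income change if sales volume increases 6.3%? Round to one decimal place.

+9.4%

At 203,570 units, contribution = 203,570 × R$43.54 = R$8,863,437.80.
EBIT = R$8,863,437.80 − R$2,906,700 = R$5,956,737.80.
So DOL = total CM / EBIT = R$8,863,437.80 / R$5,956,737.80 = 1.4880.
So EBIT moves 1.4880 × (+6.3%) = +9.4%.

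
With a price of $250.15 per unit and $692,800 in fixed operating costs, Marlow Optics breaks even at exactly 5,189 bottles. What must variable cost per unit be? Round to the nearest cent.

$116.64

Contribution per unit must be FC / Q = $692,800 / 5,189 = $133.5132.
Hence VC = price − CM = $250.15 − $133.5132 = $116.64.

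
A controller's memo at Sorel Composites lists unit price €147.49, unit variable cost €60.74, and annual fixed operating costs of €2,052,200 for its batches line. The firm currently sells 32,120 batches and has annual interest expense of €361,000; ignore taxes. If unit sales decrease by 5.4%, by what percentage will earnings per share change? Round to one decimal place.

-40.3%

Total contribution margin = 32,120 × €86.75 = €2,786,410.00.
EBIT = €2,786,410.00 − €2,052,200 = €734,210.00.
After interest of €361,000.00, pre-tax earnings = €373,210.00.
DCL = total CM / (EBIT − I) = €2,786,410.00 / €373,210.00 = 7.4661.
EPS therefore changes by 7.4661 × (-5.4%) = -40.3%.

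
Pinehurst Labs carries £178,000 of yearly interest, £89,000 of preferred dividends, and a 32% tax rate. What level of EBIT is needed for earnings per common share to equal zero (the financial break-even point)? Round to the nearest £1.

Preferred dividends are paid after tax, so their pre-tax equivalent is £89,000 ÷ (1 − 0.32) = £130,882.35.
EPS = 0 when EBIT covers interest plus the pre-tax preferred burden: £178,000 + £130,882.35 = £308,882.35.

£308,882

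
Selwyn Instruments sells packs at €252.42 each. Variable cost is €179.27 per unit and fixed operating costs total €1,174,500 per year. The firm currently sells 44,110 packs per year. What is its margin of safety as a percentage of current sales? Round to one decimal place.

Contribution margin per unit = €252.42 − €179.27 = €73.15. Break-even units = €1,174,500 ÷ €73.15 = 16,056.05; break-even revenue = 16,056.05 × €252.42 = €4,052,867.94.
Actual sales revenue = 44,110 × €252.42 = €11,134,246.20.
Margin of safety = (€11,134,246.20 − €4,052,867.94) ÷ €11,134,246.20 = 63.6%.

63.6%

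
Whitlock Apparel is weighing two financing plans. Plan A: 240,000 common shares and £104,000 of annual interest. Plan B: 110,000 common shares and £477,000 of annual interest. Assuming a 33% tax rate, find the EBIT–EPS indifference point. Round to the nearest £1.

Set EPS_A = EPS_B: (EBIT − £104,000)(1 − 0.33) ÷ 240,000 = (EBIT − £477,000)(1 − 0.33) ÷ 110,000.
Cancelling (1 − t) and cross-multiplying: 110,000·(EBIT − 104,000) = 240,000·(EBIT − 477,000).
EBIT × (240,000 − 110,000) = 477,000 × 240,000 − 104,000 × 110,000 = 103,040,000,000, so EBIT = 103,040,000,000 ÷ 130,000 = 792,615.38.

£792,615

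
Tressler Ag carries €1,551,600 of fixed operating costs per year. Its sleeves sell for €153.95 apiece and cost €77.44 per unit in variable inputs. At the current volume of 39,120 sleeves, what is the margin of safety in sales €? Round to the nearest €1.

€2,900,464

Unit CM = price − variable cost = €153.95 − €77.44 = €76.51. Break-even units = €1,551,600 ÷ €76.51 = 20,279.70; break-even revenue = 20,279.70 × €153.95 = €3,122,060.12.
Current sales = 39,120 × €153.95 = €6,022,524.00.
Margin of safety = €6,022,524.00 − €3,122,060.12 = €2,900,464.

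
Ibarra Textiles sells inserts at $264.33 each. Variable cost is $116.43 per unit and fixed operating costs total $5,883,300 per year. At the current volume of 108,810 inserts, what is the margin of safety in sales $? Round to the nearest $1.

Contribution margin per unit = $264.33 − $116.43 = $147.90. Break-even units = $5,883,300 ÷ $147.90 = 39,778.90; break-even revenue = 39,778.90 × $264.33 = $10,514,757.87.
Actual sales revenue = 108,810 × $264.33 = $28,761,747.30.
Margin of safety = $28,761,747.30 − $10,514,757.87 = $18,246,989.

$18,246,989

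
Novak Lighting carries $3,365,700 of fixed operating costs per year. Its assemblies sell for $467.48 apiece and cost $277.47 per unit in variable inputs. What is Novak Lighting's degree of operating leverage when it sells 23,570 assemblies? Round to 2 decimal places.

4.02

At 23,570 units, contribution = 23,570 × $190.01 = $4,478,535.70.
Operating income = contribution − fixed costs = $4,478,535.70 − $3,365,700 = $1,112,835.70.
So DOL = total CM / EBIT = $4,478,535.70 / $1,112,835.70 = 4.0244.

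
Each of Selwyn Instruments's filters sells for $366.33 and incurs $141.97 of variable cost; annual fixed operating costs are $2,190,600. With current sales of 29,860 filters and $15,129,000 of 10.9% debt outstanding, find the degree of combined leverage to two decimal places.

2.34

Contribution at this volume is 29,860 × $224.36 = $6,699,389.60.
Subtracting fixed costs: EBIT = $6,699,389.60 − $2,190,600 = $4,508,789.60. Interest = $1,649,061.00, so EBIT − I = $2,859,728.60.
DCL = contribution ÷ (EBIT − I) = $6,699,389.60 ÷ $2,859,728.60 = 2.3427.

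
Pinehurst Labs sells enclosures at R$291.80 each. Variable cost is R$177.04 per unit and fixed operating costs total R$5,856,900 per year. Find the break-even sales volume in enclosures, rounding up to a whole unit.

Each unit contributes R$291.80 − R$177.04 = R$114.76.
Break-even Q = R$5,856,900 / R$114.76 = 51,036.08 → 51,037 enclosures.

51,037 enclosures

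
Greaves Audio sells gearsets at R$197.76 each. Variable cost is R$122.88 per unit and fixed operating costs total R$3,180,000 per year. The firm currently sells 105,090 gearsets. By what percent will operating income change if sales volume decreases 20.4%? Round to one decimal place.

-34.2%

Total contribution margin = 105,090 × R$74.88 = R$7,869,139.20.
EBIT = R$7,869,139.20 − R$3,180,000 = R$4,689,139.20.
Degree of operating leverage = R$7,869,139.20 / R$4,689,139.20 = 1.6782.
So EBIT moves 1.6782 × (-20.4%) = -34.2%.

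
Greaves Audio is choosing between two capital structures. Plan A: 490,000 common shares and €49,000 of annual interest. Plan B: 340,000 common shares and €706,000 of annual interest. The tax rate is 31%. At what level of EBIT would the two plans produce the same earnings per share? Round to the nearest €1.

Set EPS_A = EPS_B: (EBIT − €49,000)(1 − 0.31) ÷ 490,000 = (EBIT − €706,000)(1 − 0.31) ÷ 340,000.
The (1 − t) factor cancels: (EBIT − 49,000) × 340,000 = (EBIT − 706,000) × 490,000.
EBIT × (490,000 − 340,000) = 706,000 × 490,000 − 49,000 × 340,000 = 329,280,000,000, so EBIT = 329,280,000,000 ÷ 150,000 = 2,195,200.00.

€2,195,200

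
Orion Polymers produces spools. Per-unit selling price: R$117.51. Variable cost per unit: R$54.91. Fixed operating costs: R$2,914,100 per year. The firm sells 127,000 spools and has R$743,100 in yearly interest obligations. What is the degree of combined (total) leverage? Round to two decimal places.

1.85

Total contribution margin = 127,000 × R$62.60 = R$7,950,200.00.
Operating income = contribution − fixed costs = R$7,950,200.00 − R$2,914,100 = R$5,036,100.00. Interest = R$743,100.00, so EBIT − I = R$4,293,000.00.
DCL = contribution ÷ (EBIT − I) = R$7,950,200.00 ÷ R$4,293,000.00 = 1.8519.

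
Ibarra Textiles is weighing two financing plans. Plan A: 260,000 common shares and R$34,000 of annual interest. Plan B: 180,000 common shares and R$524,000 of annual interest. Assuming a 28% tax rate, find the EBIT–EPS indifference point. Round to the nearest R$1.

Set EPS_A = EPS_B: (EBIT − R$34,000)(1 − 0.28) ÷ 260,000 = (EBIT − R$524,000)(1 − 0.28) ÷ 180,000.
The (1 − t) factor cancels: (EBIT − 34,000) × 180,000 = (EBIT − 524,000) × 260,000.
Solving, EBIT = (524,000·260,000 − 34,000·180,000) / (260,000 − 180,000) = 130,120,000,000 / 80,000 = 1,626,500.00.

R$1,626,500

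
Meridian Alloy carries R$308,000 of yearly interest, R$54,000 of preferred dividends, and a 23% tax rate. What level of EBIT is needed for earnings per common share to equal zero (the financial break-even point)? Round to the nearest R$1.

Preferred dividends are paid after tax, so their pre-tax equivalent is R$54,000 ÷ (1 − 0.23) = R$70,129.87.
EPS = 0 when EBIT covers interest plus the pre-tax preferred burden: R$308,000 + R$70,129.87 = R$378,129.87.

R$378,130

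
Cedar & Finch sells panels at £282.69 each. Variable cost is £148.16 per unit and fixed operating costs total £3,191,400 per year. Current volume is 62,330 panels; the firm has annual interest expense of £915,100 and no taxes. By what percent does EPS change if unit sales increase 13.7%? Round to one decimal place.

+26.8%

At 62,330 units, contribution = 62,330 × £134.53 = £8,385,254.90.
EBIT = £8,385,254.90 − £3,191,400 = £5,193,854.90.
After interest of £915,100.00, pre-tax earnings = £4,278,754.90.
Degree of combined leverage = contribution ÷ (EBIT − I) = £8,385,254.90 ÷ £4,278,754.90 = 1.9597.
%ΔEPS = DCL × %ΔSales = 1.9597 × +13.7% = +26.8%.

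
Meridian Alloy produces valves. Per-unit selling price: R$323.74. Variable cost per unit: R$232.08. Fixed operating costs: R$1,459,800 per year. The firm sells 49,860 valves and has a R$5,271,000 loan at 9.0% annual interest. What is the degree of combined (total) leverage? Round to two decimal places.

1.73

At 49,860 units, contribution = 49,860 × R$91.66 = R$4,570,167.60.
EBIT = R$4,570,167.60 − R$1,459,800 = R$3,110,367.60. Interest = R$474,390.00.
DOL = R$4,570,167.60 ÷ R$3,110,367.60 = 1.4693; DFL = R$3,110,367.60 ÷ R$2,635,977.60 = 1.1800.
Combined leverage = 1.4693 × 1.1800 = 1.7338.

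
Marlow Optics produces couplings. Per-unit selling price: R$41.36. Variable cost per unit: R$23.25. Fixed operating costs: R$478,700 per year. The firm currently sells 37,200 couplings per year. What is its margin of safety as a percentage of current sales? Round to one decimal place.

Contribution margin per unit = R$41.36 − R$23.25 = R$18.11. Break-even units = R$478,700 ÷ R$18.11 = 26,432.91; break-even revenue = 26,432.91 × R$41.36 = R$1,093,265.16.
Actual sales revenue = 37,200 × R$41.36 = R$1,538,592.00.
Margin of safety = (R$1,538,592.00 − R$1,093,265.16) ÷ R$1,538,592.00 = 28.9%.

28.9%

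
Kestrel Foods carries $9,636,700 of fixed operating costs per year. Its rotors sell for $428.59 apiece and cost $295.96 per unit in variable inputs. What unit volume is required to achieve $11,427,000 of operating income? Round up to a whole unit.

158,816 rotors

Each unit contributes $428.59 − $295.96 = $132.63.
Required volume = (fixed costs + target profit) ÷ CM = ($9,636,700 + $11,427,000) ÷ $132.63 = 158,815.50, so 158,816 rotors.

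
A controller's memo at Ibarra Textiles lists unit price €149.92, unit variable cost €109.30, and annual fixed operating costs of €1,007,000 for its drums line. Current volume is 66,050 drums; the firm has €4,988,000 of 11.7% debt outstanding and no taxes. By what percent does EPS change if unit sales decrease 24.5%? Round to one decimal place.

Total contribution margin = 66,050 × €40.62 = €2,682,951.00.
Subtracting fixed costs: EBIT = €2,682,951.00 − €1,007,000 = €1,675,951.00.
After interest of €583,596.00, pre-tax earnings = €1,092,355.00.
DCL = total CM / (EBIT − I) = €2,682,951.00 / €1,092,355.00 = 2.4561.
%ΔEPS = DCL × %ΔSales = 2.4561 × -24.5% = -60.2%.

-60.2%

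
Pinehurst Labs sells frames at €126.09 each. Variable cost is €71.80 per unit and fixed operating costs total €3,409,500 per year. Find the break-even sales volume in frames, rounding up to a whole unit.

Contribution margin per unit = €126.09 − €71.80 = €54.29.
Units to break even: €3,409,500 ÷ €54.29 = 62,801.62, rounded up to 62,802.

62,802 frames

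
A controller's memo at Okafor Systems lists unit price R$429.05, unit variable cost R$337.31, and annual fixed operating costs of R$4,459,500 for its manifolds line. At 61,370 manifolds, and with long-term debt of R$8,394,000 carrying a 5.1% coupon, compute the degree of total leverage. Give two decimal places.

Contribution at this volume is 61,370 × R$91.74 = R$5,630,083.80.
Operating income = contribution − fixed costs = R$5,630,083.80 − R$4,459,500 = R$1,170,583.80. Interest = R$428,094.00.
DOL = R$5,630,083.80 ÷ R$1,170,583.80 = 4.8096; DFL = R$1,170,583.80 ÷ R$742,489.80 = 1.5766.
Combined leverage = 4.8096 × 1.5766 = 7.5828.

7.58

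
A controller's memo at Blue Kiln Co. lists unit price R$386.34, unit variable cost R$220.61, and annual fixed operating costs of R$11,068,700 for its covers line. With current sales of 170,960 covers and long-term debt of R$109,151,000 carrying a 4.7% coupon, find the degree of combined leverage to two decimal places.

Total contribution margin = 170,960 × R$165.73 = R$28,333,200.80.
EBIT = R$28,333,200.80 − R$11,068,700 = R$17,264,500.80. Interest = R$5,130,097.00, so EBIT − I = R$12,134,403.80.
DCL = contribution ÷ (EBIT − I) = R$28,333,200.80 ÷ R$12,134,403.80 = 2.3349.

2.33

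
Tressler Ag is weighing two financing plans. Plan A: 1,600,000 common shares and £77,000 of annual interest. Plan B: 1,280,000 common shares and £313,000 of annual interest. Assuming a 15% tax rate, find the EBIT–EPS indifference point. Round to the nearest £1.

£1,257,000

Set EPS_A = EPS_B: (EBIT − £77,000)(1 − 0.15) ÷ 1,600,000 = (EBIT − £313,000)(1 − 0.15) ÷ 1,280,000.
The (1 − t) factor cancels: (EBIT − 77,000) × 1,280,000 = (EBIT − 313,000) × 1,600,000.
EBIT × (1,600,000 − 1,280,000) = 313,000 × 1,600,000 − 77,000 × 1,280,000 = 402,240,000,000, so EBIT = 402,240,000,000 ÷ 320,000 = 1,257,000.00.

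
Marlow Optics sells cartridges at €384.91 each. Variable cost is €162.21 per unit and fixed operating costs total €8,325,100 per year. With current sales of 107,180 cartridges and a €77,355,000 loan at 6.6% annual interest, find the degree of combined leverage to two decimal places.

At 107,180 units, contribution = 107,180 × €222.70 = €23,868,986.00.
EBIT = €23,868,986.00 − €8,325,100 = €15,543,886.00. Interest = €5,105,430.00.
DOL = €23,868,986.00 ÷ €15,543,886.00 = 1.5356; DFL = €15,543,886.00 ÷ €10,438,456.00 = 1.4891.
DCL = DOL × DFL = 1.5356 × 1.4891 = 2.2867.

2.29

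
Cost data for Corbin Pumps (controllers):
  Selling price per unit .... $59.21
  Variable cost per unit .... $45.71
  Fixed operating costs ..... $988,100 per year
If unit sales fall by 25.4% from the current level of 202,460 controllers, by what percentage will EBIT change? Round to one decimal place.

-39.8%

Contribution at this volume is 202,460 × $13.50 = $2,733,210.00.
Operating income = contribution − fixed costs = $2,733,210.00 − $988,100 = $1,745,110.00.
So DOL = total CM / EBIT = $2,733,210.00 / $1,745,110.00 = 1.5662.
So EBIT moves 1.5662 × (-25.4%) = -39.8%.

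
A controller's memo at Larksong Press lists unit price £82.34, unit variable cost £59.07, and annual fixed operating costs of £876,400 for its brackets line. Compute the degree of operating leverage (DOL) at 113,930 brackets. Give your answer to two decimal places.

1.49

Total contribution margin = 113,930 × £23.27 = £2,651,151.10.
Operating income = contribution − fixed costs = £2,651,151.10 − £876,400 = £1,774,751.10.
So DOL = total CM / EBIT = £2,651,151.10 / £1,774,751.10 = 1.4938.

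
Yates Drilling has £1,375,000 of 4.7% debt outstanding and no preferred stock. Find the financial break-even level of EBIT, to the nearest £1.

Annual interest = 4.7% × £1,375,000 = £64,625.00.
Without preferred stock the financial break-even is simply EBIT = interest = £64,625.00.

£64,625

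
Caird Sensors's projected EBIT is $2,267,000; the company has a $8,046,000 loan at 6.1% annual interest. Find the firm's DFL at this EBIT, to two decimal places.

1.28

Interest = $490,806.00.
Degree of financial leverage = EBIT / (EBIT − interest) = $2,267,000 / $1,776,194.00 = 1.2763.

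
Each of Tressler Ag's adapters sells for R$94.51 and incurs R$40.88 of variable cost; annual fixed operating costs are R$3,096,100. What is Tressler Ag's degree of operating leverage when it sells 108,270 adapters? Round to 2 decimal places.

Total contribution margin = 108,270 × R$53.63 = R$5,806,520.10.
Operating income = contribution − fixed costs = R$5,806,520.10 − R$3,096,100 = R$2,710,420.10.
So DOL = total CM / EBIT = R$5,806,520.10 / R$2,710,420.10 = 2.1423.

2.14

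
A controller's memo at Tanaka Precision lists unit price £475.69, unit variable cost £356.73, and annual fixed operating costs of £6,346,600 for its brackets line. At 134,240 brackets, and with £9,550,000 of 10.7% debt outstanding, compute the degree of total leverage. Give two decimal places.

1.86

Total contribution margin = 134,240 × £118.96 = £15,969,190.40.
EBIT = £15,969,190.40 − £6,346,600 = £9,622,590.40. Interest = £1,021,850.00, so EBIT − I = £8,600,740.40.
DCL = contribution ÷ (EBIT − I) = £15,969,190.40 ÷ £8,600,740.40 = 1.8567.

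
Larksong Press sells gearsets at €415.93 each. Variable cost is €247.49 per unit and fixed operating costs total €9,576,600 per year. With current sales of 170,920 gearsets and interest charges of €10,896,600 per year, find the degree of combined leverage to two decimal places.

At 170,920 units, contribution = 170,920 × €168.44 = €28,789,764.80.
Subtracting fixed costs: EBIT = €28,789,764.80 − €9,576,600 = €19,213,164.80. Interest = €10,896,600.00.
DOL = €28,789,764.80 ÷ €19,213,164.80 = 1.4984; DFL = €19,213,164.80 ÷ €8,316,564.80 = 2.3102.
DCL = DOL × DFL = 1.4984 × 2.3102 = 3.4616.

3.46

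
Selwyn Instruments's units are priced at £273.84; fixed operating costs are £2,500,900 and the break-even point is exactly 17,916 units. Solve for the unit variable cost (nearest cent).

£134.25

At break-even, FC = Q × (P − VC), so P − VC = £2,500,900 ÷ 17,916 = £139.5903.
Variable cost per unit = £273.84 − £139.5903 = £134.25.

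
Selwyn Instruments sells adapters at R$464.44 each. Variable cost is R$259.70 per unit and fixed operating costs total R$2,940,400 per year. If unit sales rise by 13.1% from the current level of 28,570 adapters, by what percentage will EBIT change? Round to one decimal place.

Contribution at this volume is 28,570 × R$204.74 = R$5,849,421.80.
Subtracting fixed costs: EBIT = R$5,849,421.80 − R$2,940,400 = R$2,909,021.80.
DOL = contribution ÷ EBIT = R$5,849,421.80 ÷ R$2,909,021.80 = 2.0108.
Operating income changes by 2.0108 × +13.1% = +26.3%.

+26.3%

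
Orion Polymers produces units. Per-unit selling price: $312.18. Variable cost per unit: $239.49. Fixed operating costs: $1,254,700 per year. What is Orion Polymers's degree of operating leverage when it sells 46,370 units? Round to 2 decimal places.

At 46,370 units, contribution = 46,370 × $72.69 = $3,370,635.30.
Subtracting fixed costs: EBIT = $3,370,635.30 − $1,254,700 = $2,115,935.30.
DOL = contribution ÷ EBIT = $3,370,635.30 ÷ $2,115,935.30 = 1.5930.

1.59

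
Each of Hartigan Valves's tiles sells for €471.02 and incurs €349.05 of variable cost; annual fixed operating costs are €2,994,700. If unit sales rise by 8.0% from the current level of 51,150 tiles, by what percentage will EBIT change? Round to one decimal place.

+15.4%

Contribution at this volume is 51,150 × €121.97 = €6,238,765.50.
Subtracting fixed costs: EBIT = €6,238,765.50 − €2,994,700 = €3,244,065.50.
Degree of operating leverage = €6,238,765.50 / €3,244,065.50 = 1.9231.
So EBIT moves 1.9231 × (+8.0%) = +15.4%.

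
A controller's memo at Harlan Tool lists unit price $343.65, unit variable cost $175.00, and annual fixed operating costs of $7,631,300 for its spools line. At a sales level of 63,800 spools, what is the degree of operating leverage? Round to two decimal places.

At 63,800 units, contribution = 63,800 × $168.65 = $10,759,870.00.
Operating income = contribution − fixed costs = $10,759,870.00 − $7,631,300 = $3,128,570.00.
So DOL = total CM / EBIT = $10,759,870.00 / $3,128,570.00 = 3.4392.

3.44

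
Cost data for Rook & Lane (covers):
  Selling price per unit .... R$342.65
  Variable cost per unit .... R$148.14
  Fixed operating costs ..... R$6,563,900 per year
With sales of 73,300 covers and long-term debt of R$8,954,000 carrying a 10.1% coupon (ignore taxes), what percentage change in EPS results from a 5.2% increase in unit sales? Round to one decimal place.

Total contribution margin = 73,300 × R$194.51 = R$14,257,583.00.
Subtracting fixed costs: EBIT = R$14,257,583.00 − R$6,563,900 = R$7,693,683.00.
Interest = R$904,354.00, so EBIT − I = R$6,789,329.00.
DCL = total CM / (EBIT − I) = R$14,257,583.00 / R$6,789,329.00 = 2.1000.
EPS therefore changes by 2.1000 × (+5.2%) = +10.9%.

+10.9%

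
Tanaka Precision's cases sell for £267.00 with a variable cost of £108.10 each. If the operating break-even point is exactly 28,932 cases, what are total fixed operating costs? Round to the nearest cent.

Each unit contributes £267.00 − £108.10 = £158.90.
Since BE = FC / CM, FC = 28,932 × £158.90 = £4,597,294.80.

£4,597,294.80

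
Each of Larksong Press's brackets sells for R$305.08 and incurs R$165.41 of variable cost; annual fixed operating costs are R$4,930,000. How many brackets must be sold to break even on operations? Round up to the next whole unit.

Unit CM = price − variable cost = R$305.08 − R$165.41 = R$139.67.
Break-even volume = fixed costs ÷ CM per unit = R$4,930,000 ÷ R$139.67 = 35,297.49, so 35,298 brackets.

35,298 brackets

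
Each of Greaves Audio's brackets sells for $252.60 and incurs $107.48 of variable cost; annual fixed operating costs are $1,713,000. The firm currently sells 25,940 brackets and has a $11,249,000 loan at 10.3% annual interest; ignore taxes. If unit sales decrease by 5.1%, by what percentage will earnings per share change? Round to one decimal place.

Total contribution margin = 25,940 × $145.12 = $3,764,412.80.
Operating income = contribution − fixed costs = $3,764,412.80 − $1,713,000 = $2,051,412.80.
Interest = $1,158,647.00, so EBIT − I = $892,765.80.
Degree of combined leverage = contribution ÷ (EBIT − I) = $3,764,412.80 ÷ $892,765.80 = 4.2166.
EPS therefore changes by 4.2166 × (-5.1%) = -21.5%.

-21.5%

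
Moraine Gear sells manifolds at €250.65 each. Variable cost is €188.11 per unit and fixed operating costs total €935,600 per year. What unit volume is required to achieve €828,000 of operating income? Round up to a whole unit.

28,200 manifolds

Unit CM = price − variable cost = €250.65 − €188.11 = €62.54.
Units = (FC + target) / CM = (€935,600 + €828,000) / €62.54 = 28,199.55, so 28,200 manifolds.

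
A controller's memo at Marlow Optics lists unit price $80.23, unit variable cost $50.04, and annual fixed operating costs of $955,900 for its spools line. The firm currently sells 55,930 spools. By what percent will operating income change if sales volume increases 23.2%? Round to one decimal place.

Total contribution margin = 55,930 × $30.19 = $1,688,526.70.
Operating income = contribution − fixed costs = $1,688,526.70 − $955,900 = $732,626.70.
DOL = contribution ÷ EBIT = $1,688,526.70 ÷ $732,626.70 = 2.3048.
%ΔEBIT = DOL × %ΔSales = 2.3048 × +23.2% = +53.5%.

+53.5%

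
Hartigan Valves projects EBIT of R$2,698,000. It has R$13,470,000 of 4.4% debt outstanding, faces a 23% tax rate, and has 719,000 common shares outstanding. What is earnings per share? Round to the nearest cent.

Pre-tax income = R$2,698,000 − R$592,680.00 = R$2,105,320.00.
After tax at 23%: net income = R$2,105,320.00 × 0.77 = R$1,621,096.40.
EPS = R$1,621,096.40 ÷ 719,000 = R$2.25.

R$2.25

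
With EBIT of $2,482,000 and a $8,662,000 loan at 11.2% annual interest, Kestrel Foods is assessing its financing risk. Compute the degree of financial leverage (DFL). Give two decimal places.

1.64

Interest = $970,144.00.
Degree of financial leverage = EBIT / (EBIT − interest) = $2,482,000 / $1,511,856.00 = 1.6417.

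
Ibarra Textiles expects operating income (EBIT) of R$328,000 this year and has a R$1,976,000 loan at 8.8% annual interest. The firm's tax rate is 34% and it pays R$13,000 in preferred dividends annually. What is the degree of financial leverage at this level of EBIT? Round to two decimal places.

2.44

Annual interest charges come to R$173,888.00.
Pre-tax preferred-dividend burden = R$13,000 ÷ (1 − 0.34) = R$19,696.97.
DFL = EBIT ÷ [EBIT − I − D_p/(1−t)] = R$328,000 ÷ [R$328,000 − R$173,888.00 − R$19,696.97] = R$328,000 ÷ R$134,415.03 = 2.4402.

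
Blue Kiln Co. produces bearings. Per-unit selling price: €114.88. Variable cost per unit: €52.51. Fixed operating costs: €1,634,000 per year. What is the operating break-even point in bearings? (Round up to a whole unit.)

Unit CM = price − variable cost = €114.88 − €52.51 = €62.37.
Break-even volume = fixed costs ÷ CM per unit = €1,634,000 ÷ €62.37 = 26,198.49, so 26,199 bearings.

26,199 bearings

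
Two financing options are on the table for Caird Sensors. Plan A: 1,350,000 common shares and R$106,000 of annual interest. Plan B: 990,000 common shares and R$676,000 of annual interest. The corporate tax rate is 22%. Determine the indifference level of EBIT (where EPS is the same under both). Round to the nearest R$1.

Set EPS_A = EPS_B: (EBIT − R$106,000)(1 − 0.22) ÷ 1,350,000 = (EBIT − R$676,000)(1 − 0.22) ÷ 990,000.
The (1 − t) factor cancels: (EBIT − 106,000) × 990,000 = (EBIT − 676,000) × 1,350,000.
EBIT × (1,350,000 − 990,000) = 676,000 × 1,350,000 − 106,000 × 990,000 = 807,660,000,000, so EBIT = 807,660,000,000 ÷ 360,000 = 2,243,500.00.

R$2,243,500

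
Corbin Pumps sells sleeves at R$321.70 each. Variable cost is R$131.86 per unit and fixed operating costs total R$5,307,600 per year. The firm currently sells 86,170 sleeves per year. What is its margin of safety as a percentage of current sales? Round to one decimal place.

67.6%

Each unit contributes R$321.70 − R$131.86 = R$189.84. Break-even units = R$5,307,600 ÷ R$189.84 = 27,958.28; break-even revenue = 27,958.28 × R$321.70 = R$8,994,178.89.
Actual sales revenue = 86,170 × R$321.70 = R$27,720,889.00.
Margin of safety = (R$27,720,889.00 − R$8,994,178.89) ÷ R$27,720,889.00 = 67.6%.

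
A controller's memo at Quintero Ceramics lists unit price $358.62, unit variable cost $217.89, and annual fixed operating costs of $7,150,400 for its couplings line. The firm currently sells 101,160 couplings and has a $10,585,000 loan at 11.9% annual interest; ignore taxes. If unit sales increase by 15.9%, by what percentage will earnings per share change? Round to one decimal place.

At 101,160 units, contribution = 101,160 × $140.73 = $14,236,246.80.
Operating income = contribution − fixed costs = $14,236,246.80 − $7,150,400 = $7,085,846.80.
Interest = $1,259,615.00, so EBIT − I = $5,826,231.80.
Degree of combined leverage = contribution ÷ (EBIT − I) = $14,236,246.80 ÷ $5,826,231.80 = 2.4435.
%ΔEPS = DCL × %ΔSales = 2.4435 × +15.9% = +38.9%.

+38.9%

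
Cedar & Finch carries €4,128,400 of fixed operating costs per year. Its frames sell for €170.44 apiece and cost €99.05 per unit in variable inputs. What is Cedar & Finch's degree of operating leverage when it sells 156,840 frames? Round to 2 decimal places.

1.58

Contribution at this volume is 156,840 × €71.39 = €11,196,807.60.
Subtracting fixed costs: EBIT = €11,196,807.60 − €4,128,400 = €7,068,407.60.
So DOL = total CM / EBIT = €11,196,807.60 / €7,068,407.60 = 1.5841.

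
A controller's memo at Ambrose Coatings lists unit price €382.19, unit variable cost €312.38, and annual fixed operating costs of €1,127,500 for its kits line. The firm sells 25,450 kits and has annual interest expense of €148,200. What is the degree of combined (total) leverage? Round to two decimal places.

3.55

Total contribution margin = 25,450 × €69.81 = €1,776,664.50.
Operating income = contribution − fixed costs = €1,776,664.50 − €1,127,500 = €649,164.50. Interest = €148,200.00.
DOL = €1,776,664.50 ÷ €649,164.50 = 2.7368; DFL = €649,164.50 ÷ €500,964.50 = 1.2958.
DCL = DOL × DFL = 2.7368 × 1.2958 = 3.5463.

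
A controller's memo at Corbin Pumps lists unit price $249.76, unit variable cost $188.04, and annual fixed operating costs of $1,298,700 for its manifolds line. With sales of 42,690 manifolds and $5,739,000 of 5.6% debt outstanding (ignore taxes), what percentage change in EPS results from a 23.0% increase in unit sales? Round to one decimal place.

+59.7%

At 42,690 units, contribution = 42,690 × $61.72 = $2,634,826.80.
Operating income = contribution − fixed costs = $2,634,826.80 − $1,298,700 = $1,336,126.80.
Interest = $321,384.00, so EBIT − I = $1,014,742.80.
DCL = total CM / (EBIT − I) = $2,634,826.80 / $1,014,742.80 = 2.5965.
EPS therefore changes by 2.5965 × (+23.0%) = +59.7%.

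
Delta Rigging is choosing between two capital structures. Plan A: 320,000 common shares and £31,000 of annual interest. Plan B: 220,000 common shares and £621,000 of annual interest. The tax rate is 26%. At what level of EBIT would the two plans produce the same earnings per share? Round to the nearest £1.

Set EPS_A = EPS_B: (EBIT − £31,000)(1 − 0.26) ÷ 320,000 = (EBIT − £621,000)(1 − 0.26) ÷ 220,000.
The (1 − t) factor cancels: (EBIT − 31,000) × 220,000 = (EBIT − 621,000) × 320,000.
Solving, EBIT = (621,000·320,000 − 31,000·220,000) / (320,000 − 220,000) = 191,900,000,000 / 100,000 = 1,919,000.00.

£1,919,000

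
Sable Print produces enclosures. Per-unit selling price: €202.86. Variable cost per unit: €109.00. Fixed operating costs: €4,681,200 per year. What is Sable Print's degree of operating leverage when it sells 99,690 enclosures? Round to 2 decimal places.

2.00

Total contribution margin = 99,690 × €93.86 = €9,356,903.40.
Subtracting fixed costs: EBIT = €9,356,903.40 − €4,681,200 = €4,675,703.40.
DOL = contribution ÷ EBIT = €9,356,903.40 ÷ €4,675,703.40 = 2.0012.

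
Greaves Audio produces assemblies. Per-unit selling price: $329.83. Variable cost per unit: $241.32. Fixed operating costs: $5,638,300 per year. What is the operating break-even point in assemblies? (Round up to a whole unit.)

Each unit contributes $329.83 − $241.32 = $88.51.
Break-even Q = $5,638,300 / $88.51 = 63,702.41 → 63,703 assemblies.

63,703 assemblies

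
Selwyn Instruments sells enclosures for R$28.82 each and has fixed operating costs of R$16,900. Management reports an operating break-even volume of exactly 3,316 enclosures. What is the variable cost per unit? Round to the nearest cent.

At break-even, FC = Q × (P − VC), so P − VC = R$16,900 ÷ 3,316 = R$5.0965.
Hence VC = price − CM = R$28.82 − R$5.0965 = R$23.72.

R$23.72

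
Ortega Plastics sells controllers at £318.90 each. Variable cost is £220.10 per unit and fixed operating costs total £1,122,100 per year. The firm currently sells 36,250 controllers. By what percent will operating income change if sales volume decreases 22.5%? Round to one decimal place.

-32.8%

Total contribution margin = 36,250 × £98.80 = £3,581,500.00.
Subtracting fixed costs: EBIT = £3,581,500.00 − £1,122,100 = £2,459,400.00.
DOL = contribution ÷ EBIT = £3,581,500.00 ÷ £2,459,400.00 = 1.4562.
%ΔEBIT = DOL × %ΔSales = 1.4562 × -22.5% = -32.8%.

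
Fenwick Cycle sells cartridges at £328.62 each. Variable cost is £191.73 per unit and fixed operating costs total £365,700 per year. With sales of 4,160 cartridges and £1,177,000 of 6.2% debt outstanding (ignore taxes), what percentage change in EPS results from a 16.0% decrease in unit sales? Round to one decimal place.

-69.7%

At 4,160 units, contribution = 4,160 × £136.89 = £569,462.40.
Operating income = contribution − fixed costs = £569,462.40 − £365,700 = £203,762.40.
After interest of £72,974.00, pre-tax earnings = £130,788.40.
Degree of combined leverage = contribution ÷ (EBIT − I) = £569,462.40 ÷ £130,788.40 = 4.3541.
%ΔEPS = DCL × %ΔSales = 4.3541 × -16.0% = -69.7%.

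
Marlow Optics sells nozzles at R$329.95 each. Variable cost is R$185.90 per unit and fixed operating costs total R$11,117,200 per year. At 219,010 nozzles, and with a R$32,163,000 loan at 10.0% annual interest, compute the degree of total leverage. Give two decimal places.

Contribution at this volume is 219,010 × R$144.05 = R$31,548,390.50.
EBIT = R$31,548,390.50 − R$11,117,200 = R$20,431,190.50. Interest = R$3,216,300.00, so EBIT − I = R$17,214,890.50.
DCL = contribution ÷ (EBIT − I) = R$31,548,390.50 ÷ R$17,214,890.50 = 1.8326.

1.83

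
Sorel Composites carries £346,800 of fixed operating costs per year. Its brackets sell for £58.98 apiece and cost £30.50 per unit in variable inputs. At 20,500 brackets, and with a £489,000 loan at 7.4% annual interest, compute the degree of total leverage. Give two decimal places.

2.91

At 20,500 units, contribution = 20,500 × £28.48 = £583,840.00.
EBIT = £583,840.00 − £346,800 = £237,040.00. Interest = £36,186.00, so EBIT − I = £200,854.00.
DCL = contribution ÷ (EBIT − I) = £583,840.00 ÷ £200,854.00 = 2.9068.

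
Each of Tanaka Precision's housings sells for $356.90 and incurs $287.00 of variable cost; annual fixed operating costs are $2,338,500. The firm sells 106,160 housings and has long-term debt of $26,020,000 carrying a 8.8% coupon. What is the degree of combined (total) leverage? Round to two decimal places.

At 106,160 units, contribution = 106,160 × $69.90 = $7,420,584.00.
Operating income = contribution − fixed costs = $7,420,584.00 − $2,338,500 = $5,082,084.00. Interest = $2,289,760.00.
DOL = $7,420,584.00 ÷ $5,082,084.00 = 1.4601; DFL = $5,082,084.00 ÷ $2,792,324.00 = 1.8200.
Combined leverage = 1.4601 × 1.8200 = 2.6574.

2.66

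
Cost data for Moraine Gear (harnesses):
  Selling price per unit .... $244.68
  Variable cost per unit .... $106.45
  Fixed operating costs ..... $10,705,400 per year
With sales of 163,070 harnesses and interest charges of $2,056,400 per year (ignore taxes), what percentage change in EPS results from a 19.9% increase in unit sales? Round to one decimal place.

+45.9%

Contribution at this volume is 163,070 × $138.23 = $22,541,166.10.
Subtracting fixed costs: EBIT = $22,541,166.10 − $10,705,400 = $11,835,766.10.
Interest = $2,056,400.00, so EBIT − I = $9,779,366.10.
Degree of combined leverage = contribution ÷ (EBIT − I) = $22,541,166.10 ÷ $9,779,366.10 = 2.3050.
EPS therefore changes by 2.3050 × (+19.9%) = +45.9%.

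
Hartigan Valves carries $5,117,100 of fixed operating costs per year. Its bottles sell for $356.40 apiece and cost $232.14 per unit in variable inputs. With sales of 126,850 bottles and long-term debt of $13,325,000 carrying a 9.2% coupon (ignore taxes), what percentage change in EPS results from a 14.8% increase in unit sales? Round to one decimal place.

At 126,850 units, contribution = 126,850 × $124.26 = $15,762,381.00.
EBIT = $15,762,381.00 − $5,117,100 = $10,645,281.00.
After interest of $1,225,900.00, pre-tax earnings = $9,419,381.00.
DCL = total CM / (EBIT − I) = $15,762,381.00 / $9,419,381.00 = 1.6734.
%ΔEPS = DCL × %ΔSales = 1.6734 × +14.8% = +24.8%.

+24.8%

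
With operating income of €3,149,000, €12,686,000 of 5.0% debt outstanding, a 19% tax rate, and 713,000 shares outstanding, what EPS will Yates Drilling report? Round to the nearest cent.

€2.86

Interest = €634,300.00, so EBT = €3,149,000 − €634,300.00 = €2,514,700.00.
Net income = €2,514,700.00 × (1 − 0.19) = €2,036,907.00.
EPS = €2,036,907.00 ÷ 713,000 = €2.86.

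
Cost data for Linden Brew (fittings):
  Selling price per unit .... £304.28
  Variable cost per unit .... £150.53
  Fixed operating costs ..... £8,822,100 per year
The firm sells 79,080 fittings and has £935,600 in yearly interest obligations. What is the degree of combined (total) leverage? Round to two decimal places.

5.06

At 79,080 units, contribution = 79,080 × £153.75 = £12,158,550.00.
Subtracting fixed costs: EBIT = £12,158,550.00 − £8,822,100 = £3,336,450.00. Interest = £935,600.00, so EBIT − I = £2,400,850.00.
DCL = contribution ÷ (EBIT − I) = £12,158,550.00 ÷ £2,400,850.00 = 5.0643.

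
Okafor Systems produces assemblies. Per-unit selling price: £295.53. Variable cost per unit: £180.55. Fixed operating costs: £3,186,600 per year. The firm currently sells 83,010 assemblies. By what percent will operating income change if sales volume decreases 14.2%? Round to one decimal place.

-21.3%

At 83,010 units, contribution = 83,010 × £114.98 = £9,544,489.80.
Operating income = contribution − fixed costs = £9,544,489.80 − £3,186,600 = £6,357,889.80.
So DOL = total CM / EBIT = £9,544,489.80 / £6,357,889.80 = 1.5012.
%ΔEBIT = DOL × %ΔSales = 1.5012 × -14.2% = -21.3%.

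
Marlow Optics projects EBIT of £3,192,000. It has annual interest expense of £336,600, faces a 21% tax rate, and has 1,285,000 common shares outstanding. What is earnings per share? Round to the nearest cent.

Interest = £336,600.00, so EBT = £3,192,000 − £336,600.00 = £2,855,400.00.
Net income = £2,855,400.00 × (1 − 0.21) = £2,255,766.00.
Per share: £2,255,766.00 / 1,285,000 shares = £1.76.

£1.76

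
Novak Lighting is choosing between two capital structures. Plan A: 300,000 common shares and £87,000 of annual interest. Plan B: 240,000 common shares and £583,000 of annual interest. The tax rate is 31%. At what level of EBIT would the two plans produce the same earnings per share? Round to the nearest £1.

£2,567,000

Set EPS_A = EPS_B: (EBIT − £87,000)(1 − 0.31) ÷ 300,000 = (EBIT − £583,000)(1 − 0.31) ÷ 240,000.
Cancelling (1 − t) and cross-multiplying: 240,000·(EBIT − 87,000) = 300,000·(EBIT − 583,000).
Solving, EBIT = (583,000·300,000 − 87,000·240,000) / (300,000 − 240,000) = 154,020,000,000 / 60,000 = 2,567,000.00.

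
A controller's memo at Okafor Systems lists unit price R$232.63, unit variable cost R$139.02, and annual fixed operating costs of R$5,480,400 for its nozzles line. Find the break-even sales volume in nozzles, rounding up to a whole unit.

58,546 nozzles

Each unit contributes R$232.63 − R$139.02 = R$93.61.
Break-even Q = R$5,480,400 / R$93.61 = 58,545.03 → 58,546 nozzles.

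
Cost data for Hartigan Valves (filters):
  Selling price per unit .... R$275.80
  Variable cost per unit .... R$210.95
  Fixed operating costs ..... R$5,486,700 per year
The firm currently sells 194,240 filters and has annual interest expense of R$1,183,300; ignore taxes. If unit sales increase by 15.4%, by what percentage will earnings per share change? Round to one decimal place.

+32.7%

At 194,240 units, contribution = 194,240 × R$64.85 = R$12,596,464.00.
Subtracting fixed costs: EBIT = R$12,596,464.00 − R$5,486,700 = R$7,109,764.00.
Interest = R$1,183,300.00, so EBIT − I = R$5,926,464.00.
DCL = total CM / (EBIT − I) = R$12,596,464.00 / R$5,926,464.00 = 2.1255.
EPS therefore changes by 2.1255 × (+15.4%) = +32.7%.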